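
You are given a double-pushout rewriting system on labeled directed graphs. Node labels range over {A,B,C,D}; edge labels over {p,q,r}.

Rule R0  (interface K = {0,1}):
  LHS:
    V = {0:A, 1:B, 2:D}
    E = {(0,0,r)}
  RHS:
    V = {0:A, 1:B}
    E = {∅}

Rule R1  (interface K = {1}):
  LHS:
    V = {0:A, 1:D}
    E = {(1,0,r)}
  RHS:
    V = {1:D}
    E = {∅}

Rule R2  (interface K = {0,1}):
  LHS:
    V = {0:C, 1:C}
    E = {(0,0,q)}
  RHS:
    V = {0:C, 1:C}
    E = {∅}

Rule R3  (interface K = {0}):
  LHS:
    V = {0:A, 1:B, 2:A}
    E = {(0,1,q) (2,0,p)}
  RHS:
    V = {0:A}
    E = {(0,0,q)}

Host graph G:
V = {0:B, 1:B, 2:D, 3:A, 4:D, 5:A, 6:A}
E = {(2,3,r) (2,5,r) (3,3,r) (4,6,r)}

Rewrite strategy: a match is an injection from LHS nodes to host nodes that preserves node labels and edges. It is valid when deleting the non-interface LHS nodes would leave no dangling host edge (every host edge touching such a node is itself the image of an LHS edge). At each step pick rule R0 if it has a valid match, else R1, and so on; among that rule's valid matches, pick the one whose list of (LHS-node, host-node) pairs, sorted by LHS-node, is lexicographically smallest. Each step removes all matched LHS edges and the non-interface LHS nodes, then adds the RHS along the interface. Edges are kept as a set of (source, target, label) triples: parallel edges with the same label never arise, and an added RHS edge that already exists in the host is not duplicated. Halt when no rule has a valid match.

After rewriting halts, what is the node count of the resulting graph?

Answer: 3

Steps:
start.  V:7 E:4  edges: 2-r->3 2-r->5 3-r->3 4-r->6
1. fire R1 via {0↦5, 1↦2}  →  V:6 E:3  edges: 2-r->3 3-r->3 4-r->6
2. fire R1 via {0↦6, 1↦4}  →  V:5 E:2  edges: 2-r->3 3-r->3
3. fire R0 via {0↦3, 1↦0, 2↦4}  →  V:4 E:1  edges: 2-r->3
4. fire R1 via {0↦3, 1↦2}  →  V:3 E:0  edges: ∅
halt: no rule applies after step 4
NF nodes: {0:B, 1:B, 2:D}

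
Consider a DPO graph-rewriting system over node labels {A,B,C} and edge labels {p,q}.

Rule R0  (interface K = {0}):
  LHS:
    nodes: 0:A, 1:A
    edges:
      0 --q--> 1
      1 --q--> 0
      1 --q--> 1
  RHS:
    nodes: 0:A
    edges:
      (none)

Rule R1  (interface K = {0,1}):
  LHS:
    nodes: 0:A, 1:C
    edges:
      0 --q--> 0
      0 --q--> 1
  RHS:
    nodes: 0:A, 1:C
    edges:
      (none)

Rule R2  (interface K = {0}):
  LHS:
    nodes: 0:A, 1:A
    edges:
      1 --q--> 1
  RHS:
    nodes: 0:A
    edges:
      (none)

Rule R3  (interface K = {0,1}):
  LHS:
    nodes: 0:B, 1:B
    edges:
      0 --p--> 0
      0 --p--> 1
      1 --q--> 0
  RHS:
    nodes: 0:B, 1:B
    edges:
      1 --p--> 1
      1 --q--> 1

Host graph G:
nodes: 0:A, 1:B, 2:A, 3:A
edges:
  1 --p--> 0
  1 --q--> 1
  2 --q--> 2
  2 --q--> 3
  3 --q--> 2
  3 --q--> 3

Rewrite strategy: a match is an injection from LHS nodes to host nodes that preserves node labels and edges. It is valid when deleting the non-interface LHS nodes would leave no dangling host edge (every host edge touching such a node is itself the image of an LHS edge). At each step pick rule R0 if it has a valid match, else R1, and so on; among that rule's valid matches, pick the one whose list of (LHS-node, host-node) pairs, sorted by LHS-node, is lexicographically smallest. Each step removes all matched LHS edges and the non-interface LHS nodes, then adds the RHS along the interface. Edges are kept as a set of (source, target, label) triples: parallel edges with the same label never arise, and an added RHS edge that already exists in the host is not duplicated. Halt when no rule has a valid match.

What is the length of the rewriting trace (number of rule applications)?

[0] host  ⇒  4 nodes, 6 edges  {1-p->0 1-q->1 2-q->2 2-q->3 3-q->2 3-q->3}
[1] R0 @ {0↦2, 1↦3}  ⇒  3 nodes, 3 edges  {1-p->0 1-q->1 2-q->2}
[2] R2 @ {0↦0, 1↦2}  ⇒  2 nodes, 2 edges  {1-p->0 1-q->1}
final graph: no rule applies after step 2

Answer: 2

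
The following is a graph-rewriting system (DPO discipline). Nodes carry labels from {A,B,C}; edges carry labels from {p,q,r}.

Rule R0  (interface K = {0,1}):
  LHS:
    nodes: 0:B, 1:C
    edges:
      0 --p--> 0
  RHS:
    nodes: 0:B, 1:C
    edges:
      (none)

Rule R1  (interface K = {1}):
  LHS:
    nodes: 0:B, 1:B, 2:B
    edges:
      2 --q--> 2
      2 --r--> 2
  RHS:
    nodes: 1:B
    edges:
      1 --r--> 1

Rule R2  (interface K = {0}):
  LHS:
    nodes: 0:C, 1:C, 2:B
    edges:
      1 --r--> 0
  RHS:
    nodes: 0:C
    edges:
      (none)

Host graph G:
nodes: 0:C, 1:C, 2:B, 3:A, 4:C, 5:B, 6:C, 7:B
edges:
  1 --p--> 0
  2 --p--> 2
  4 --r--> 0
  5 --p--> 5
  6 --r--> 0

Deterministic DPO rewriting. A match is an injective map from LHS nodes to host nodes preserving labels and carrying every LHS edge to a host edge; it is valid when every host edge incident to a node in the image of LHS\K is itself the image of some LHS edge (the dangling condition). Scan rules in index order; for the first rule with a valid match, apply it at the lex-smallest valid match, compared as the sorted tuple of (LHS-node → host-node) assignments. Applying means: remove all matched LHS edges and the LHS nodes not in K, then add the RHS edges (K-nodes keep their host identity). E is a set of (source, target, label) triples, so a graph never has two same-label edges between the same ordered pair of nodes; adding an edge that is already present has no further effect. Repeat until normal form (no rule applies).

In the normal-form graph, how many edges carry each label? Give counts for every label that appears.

start.  V:8 E:5  edges: 1-p->0 2-p->2 4-r->0 5-p->5 6-r->0
1. fire R0 via {0↦2, 1↦0}  →  V:8 E:4  edges: 1-p->0 4-r->0 5-p->5 6-r->0
2. fire R0 via {0↦5, 1↦0}  →  V:8 E:3  edges: 1-p->0 4-r->0 6-r->0
3. fire R2 via {0↦0, 1↦4, 2↦2}  →  V:6 E:2  edges: 1-p->0 6-r->0
4. fire R2 via {0↦0, 1↦6, 2↦5}  →  V:4 E:1  edges: 1-p->0
halt: no rule applies after step 4
NF edges: [(1, 0, 'p')]

Answer: p:1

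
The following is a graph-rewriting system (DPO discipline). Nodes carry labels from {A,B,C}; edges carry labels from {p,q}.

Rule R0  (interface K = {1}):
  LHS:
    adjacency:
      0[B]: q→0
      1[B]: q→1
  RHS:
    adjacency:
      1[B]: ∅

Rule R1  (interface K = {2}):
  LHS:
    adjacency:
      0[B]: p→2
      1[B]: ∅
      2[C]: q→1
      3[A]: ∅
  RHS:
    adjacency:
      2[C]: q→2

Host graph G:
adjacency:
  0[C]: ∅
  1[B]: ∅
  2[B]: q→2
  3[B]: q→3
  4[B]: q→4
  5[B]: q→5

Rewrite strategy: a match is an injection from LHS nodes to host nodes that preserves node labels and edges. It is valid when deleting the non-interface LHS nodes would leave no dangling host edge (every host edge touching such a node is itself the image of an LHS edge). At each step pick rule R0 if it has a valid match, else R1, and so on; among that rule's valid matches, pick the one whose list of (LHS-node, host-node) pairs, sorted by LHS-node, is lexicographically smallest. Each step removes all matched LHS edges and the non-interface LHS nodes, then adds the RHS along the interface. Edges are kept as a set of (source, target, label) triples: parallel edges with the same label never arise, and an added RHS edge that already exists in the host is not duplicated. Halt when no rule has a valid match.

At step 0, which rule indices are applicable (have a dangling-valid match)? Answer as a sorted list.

Answer: [R0]

Steps:
R0: 12 valid matches — {0↦2, 1↦3}, {0↦2, 1↦4}, {0↦2, 1↦5} (+9 more)
R1: no valid match — LHS pattern not found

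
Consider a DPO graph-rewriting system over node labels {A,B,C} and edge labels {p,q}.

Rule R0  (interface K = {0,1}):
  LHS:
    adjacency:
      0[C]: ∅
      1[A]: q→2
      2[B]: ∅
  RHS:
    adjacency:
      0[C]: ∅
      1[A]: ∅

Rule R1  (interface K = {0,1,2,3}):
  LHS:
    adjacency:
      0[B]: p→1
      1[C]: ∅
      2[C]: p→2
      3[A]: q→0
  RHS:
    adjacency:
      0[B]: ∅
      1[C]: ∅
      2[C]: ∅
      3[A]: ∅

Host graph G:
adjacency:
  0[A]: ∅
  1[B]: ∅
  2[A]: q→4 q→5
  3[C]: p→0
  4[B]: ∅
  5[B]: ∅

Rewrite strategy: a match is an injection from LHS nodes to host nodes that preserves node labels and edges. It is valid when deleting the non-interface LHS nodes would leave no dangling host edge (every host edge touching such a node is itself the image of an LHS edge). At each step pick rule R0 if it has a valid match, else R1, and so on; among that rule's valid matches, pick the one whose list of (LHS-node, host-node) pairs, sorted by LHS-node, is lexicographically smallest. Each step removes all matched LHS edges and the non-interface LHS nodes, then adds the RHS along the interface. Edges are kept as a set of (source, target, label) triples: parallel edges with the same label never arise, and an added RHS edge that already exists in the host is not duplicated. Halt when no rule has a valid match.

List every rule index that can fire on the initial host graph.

R0: 2 valid matches — {0↦3, 1↦2, 2↦4}, {0↦3, 1↦2, 2↦5}
R1: no valid match — LHS pattern not found

Answer: [R0]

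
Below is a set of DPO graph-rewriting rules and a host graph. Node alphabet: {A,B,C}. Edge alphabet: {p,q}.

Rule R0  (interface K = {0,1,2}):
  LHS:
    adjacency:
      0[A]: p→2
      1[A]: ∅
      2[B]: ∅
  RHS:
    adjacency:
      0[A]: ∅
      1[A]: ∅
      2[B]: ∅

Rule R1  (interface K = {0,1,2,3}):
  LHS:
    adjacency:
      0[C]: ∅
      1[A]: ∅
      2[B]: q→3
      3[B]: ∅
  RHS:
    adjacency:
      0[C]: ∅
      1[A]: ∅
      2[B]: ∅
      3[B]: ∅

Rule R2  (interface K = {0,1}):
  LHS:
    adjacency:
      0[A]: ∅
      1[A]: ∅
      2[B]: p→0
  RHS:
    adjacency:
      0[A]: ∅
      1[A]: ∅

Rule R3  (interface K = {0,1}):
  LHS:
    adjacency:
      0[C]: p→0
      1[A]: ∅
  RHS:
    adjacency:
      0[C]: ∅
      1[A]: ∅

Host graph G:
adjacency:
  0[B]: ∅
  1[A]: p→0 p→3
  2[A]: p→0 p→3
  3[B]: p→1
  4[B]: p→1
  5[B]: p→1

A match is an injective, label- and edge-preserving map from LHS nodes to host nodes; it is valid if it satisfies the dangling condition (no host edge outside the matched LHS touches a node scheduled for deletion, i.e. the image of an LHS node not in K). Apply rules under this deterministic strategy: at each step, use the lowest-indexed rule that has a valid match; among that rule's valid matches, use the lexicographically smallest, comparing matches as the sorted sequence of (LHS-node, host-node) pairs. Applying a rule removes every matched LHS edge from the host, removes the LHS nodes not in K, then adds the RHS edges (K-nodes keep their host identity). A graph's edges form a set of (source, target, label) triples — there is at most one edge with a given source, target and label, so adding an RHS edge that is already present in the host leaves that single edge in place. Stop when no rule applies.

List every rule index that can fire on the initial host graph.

R0: 4 valid matches — {0↦1, 1↦2, 2↦0}, {0↦1, 1↦2, 2↦3}, {0↦2, 1↦1, 2↦0} (+1 more)
R1: no valid match — LHS pattern not found
R2: 2 valid matches — {0↦1, 1↦2, 2↦4}, {0↦1, 1↦2, 2↦5}
R3: no valid match — LHS pattern not found

Answer: [R0,R2]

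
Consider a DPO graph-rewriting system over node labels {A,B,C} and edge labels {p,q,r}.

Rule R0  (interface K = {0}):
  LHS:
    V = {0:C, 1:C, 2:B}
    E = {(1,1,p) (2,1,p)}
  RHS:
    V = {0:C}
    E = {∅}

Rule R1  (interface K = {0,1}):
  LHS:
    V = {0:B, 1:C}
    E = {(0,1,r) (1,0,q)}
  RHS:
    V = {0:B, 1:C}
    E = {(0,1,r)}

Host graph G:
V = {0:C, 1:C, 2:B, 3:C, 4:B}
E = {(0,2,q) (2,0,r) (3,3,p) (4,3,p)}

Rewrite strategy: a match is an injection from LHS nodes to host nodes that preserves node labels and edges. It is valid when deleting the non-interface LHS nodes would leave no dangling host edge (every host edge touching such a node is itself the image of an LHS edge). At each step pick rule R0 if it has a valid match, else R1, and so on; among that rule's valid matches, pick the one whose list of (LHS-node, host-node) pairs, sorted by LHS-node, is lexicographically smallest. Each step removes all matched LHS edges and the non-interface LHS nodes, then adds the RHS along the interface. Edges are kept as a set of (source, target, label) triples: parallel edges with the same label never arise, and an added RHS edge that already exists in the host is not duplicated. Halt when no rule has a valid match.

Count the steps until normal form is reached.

Answer: 2

Steps:
start.  V:5 E:4  edges: 0-q->2 2-r->0 3-p->3 4-p->3
1. fire R0 via {0↦0, 1↦3, 2↦4}  →  V:3 E:2  edges: 0-q->2 2-r->0
2. fire R1 via {0↦2, 1↦0}  →  V:3 E:1  edges: 2-r->0
normal form: no rule applies after step 2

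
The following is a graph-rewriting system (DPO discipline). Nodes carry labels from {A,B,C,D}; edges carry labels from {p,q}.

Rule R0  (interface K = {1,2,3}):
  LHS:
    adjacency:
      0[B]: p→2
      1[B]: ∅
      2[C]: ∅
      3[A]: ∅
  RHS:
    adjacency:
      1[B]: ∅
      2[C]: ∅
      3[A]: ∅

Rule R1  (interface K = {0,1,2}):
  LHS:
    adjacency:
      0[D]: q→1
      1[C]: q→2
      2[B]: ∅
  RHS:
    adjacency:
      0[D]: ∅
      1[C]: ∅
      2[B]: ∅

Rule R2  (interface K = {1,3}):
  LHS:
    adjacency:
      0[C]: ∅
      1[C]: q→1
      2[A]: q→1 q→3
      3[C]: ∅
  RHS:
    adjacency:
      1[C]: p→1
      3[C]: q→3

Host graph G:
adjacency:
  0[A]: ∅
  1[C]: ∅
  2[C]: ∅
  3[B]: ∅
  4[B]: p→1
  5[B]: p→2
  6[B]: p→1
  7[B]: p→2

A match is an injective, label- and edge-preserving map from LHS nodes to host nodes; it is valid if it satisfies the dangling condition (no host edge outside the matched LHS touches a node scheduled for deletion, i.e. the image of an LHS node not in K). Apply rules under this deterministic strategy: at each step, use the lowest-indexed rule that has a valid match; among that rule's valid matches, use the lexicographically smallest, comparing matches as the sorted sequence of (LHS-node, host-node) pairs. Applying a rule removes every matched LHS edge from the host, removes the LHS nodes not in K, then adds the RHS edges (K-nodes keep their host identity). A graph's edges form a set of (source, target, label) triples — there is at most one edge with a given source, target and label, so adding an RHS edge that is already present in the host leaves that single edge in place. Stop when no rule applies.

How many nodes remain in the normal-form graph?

start.  V:8 E:4  edges: 4-p->1 5-p->2 6-p->1 7-p->2
1. fire R0 via {0↦4, 1↦3, 2↦1, 3↦0}  →  V:7 E:3  edges: 5-p->2 6-p->1 7-p->2
2. fire R0 via {0↦5, 1↦3, 2↦2, 3↦0}  →  V:6 E:2  edges: 6-p->1 7-p->2
3. fire R0 via {0↦6, 1↦3, 2↦1, 3↦0}  →  V:5 E:1  edges: 7-p->2
4. fire R0 via {0↦7, 1↦3, 2↦2, 3↦0}  →  V:4 E:0  edges: ∅
normal form: no rule applies after step 4
NF nodes: {0:A, 1:C, 2:C, 3:B}

Answer: 4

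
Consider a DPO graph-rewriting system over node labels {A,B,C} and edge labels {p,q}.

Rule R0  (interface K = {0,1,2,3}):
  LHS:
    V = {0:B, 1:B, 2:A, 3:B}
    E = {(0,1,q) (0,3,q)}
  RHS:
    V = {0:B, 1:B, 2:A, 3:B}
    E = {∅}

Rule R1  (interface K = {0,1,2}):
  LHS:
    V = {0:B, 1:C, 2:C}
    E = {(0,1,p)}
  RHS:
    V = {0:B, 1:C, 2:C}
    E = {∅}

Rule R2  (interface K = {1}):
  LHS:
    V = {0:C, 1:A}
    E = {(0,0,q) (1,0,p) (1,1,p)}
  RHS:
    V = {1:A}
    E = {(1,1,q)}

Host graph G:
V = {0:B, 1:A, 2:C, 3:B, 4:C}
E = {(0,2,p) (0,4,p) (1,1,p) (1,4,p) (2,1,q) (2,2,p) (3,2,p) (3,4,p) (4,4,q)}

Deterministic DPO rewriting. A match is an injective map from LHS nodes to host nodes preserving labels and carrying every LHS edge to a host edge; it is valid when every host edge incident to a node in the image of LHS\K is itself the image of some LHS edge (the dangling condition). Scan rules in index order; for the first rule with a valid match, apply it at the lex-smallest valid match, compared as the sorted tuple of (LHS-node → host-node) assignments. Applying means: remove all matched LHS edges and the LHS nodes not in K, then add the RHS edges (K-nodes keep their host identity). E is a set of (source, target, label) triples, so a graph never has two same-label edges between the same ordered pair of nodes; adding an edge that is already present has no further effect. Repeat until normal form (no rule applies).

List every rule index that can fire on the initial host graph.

Answer: [R1]

Steps:
R0: no valid match — LHS pattern not found
R1: 4 valid matches — {0↦0, 1↦2, 2↦4}, {0↦0, 1↦4, 2↦2}, {0↦3, 1↦2, 2↦4} (+1 more)
R2: no valid match — 1 raw match, all fail dangling condition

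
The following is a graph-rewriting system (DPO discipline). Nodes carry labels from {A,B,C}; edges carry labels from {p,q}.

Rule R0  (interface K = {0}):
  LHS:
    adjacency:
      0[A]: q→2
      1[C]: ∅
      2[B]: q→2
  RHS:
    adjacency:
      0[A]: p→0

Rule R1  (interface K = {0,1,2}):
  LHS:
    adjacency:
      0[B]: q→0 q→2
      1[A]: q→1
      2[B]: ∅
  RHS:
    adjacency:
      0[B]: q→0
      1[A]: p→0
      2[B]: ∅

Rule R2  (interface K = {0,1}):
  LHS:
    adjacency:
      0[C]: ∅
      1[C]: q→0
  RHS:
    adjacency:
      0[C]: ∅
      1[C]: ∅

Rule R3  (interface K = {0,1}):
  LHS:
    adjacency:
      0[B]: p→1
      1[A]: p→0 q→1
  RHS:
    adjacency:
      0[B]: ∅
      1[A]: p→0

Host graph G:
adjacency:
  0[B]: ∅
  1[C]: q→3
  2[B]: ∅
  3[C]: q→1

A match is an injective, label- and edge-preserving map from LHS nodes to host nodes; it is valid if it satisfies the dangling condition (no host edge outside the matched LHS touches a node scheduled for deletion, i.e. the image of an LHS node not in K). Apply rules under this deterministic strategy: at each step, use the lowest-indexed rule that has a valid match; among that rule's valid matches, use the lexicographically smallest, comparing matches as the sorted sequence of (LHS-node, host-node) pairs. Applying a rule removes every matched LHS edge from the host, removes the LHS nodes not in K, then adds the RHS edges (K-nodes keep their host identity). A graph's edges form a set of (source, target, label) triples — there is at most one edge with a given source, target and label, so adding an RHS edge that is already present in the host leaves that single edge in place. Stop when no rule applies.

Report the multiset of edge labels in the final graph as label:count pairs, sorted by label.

initial: |V|=4 |E|=2  E = 1-q->3 3-q->1
step 1: apply R2 at {0↦1, 1↦3}  → |V|=4 |E|=1  E = 1-q->3
step 2: apply R2 at {0↦3, 1↦1}  → |V|=4 |E|=0  E = ∅
normal form: no rule applies after step 2
NF edges: []

Answer: (no edges)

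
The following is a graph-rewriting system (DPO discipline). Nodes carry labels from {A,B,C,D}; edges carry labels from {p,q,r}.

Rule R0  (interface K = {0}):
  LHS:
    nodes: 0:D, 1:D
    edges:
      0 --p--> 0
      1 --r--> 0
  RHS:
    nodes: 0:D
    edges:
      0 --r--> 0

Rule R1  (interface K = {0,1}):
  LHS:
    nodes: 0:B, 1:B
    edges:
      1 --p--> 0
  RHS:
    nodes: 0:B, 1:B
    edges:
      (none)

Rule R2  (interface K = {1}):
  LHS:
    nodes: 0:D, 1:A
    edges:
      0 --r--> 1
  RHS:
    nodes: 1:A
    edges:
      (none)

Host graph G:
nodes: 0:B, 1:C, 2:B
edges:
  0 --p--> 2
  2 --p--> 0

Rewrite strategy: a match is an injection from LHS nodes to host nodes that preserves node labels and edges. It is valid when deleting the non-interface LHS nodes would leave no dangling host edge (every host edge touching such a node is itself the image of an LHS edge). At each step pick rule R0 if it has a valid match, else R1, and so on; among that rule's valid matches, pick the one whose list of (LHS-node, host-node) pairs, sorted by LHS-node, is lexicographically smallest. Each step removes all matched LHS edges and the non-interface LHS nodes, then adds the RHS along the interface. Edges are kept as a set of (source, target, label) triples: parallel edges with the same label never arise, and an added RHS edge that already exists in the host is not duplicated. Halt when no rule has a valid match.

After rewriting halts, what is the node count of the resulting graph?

Answer: 3

Rewrite trace:
initial: |V|=3 |E|=2  E = 0-p->2 2-p->0
step 1: apply R1 at {0↦0, 1↦2}  → |V|=3 |E|=1  E = 0-p->2
step 2: apply R1 at {0↦2, 1↦0}  → |V|=3 |E|=0  E = ∅
final graph: no rule applies after step 2
NF nodes: {0:B, 1:C, 2:B}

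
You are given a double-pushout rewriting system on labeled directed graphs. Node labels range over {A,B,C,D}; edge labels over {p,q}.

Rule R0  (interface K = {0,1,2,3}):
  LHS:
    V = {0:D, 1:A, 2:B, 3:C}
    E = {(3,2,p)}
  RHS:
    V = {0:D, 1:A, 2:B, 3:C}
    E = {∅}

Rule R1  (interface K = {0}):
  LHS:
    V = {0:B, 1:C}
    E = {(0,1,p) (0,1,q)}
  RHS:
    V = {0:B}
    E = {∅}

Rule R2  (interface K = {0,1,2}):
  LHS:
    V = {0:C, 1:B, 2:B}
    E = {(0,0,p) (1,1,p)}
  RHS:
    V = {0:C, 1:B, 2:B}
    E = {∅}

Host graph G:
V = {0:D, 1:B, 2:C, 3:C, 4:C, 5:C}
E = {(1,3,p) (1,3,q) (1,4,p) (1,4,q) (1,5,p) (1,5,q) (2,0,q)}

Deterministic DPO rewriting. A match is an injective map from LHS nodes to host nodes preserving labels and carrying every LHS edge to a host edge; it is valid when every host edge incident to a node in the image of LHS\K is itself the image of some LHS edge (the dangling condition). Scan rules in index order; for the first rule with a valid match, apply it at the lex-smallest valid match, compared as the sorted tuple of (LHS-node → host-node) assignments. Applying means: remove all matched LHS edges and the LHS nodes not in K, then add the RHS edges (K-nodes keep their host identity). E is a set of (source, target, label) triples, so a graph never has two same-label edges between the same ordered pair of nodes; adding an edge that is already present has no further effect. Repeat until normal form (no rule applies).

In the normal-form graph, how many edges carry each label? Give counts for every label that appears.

Answer: q:1

Steps:
[0] host  ⇒  6 nodes, 7 edges  {1-p->3 1-q->3 1-p->4 1-q->4 1-p->5 1-q->5 2-q->0}
[1] R1 @ {0↦1, 1↦3}  ⇒  5 nodes, 5 edges  {1-p->4 1-q->4 1-p->5 1-q->5 2-q->0}
[2] R1 @ {0↦1, 1↦4}  ⇒  4 nodes, 3 edges  {1-p->5 1-q->5 2-q->0}
[3] R1 @ {0↦1, 1↦5}  ⇒  3 nodes, 1 edges  {2-q->0}
halt: no rule applies after step 3
NF edges: [(2, 0, 'q')]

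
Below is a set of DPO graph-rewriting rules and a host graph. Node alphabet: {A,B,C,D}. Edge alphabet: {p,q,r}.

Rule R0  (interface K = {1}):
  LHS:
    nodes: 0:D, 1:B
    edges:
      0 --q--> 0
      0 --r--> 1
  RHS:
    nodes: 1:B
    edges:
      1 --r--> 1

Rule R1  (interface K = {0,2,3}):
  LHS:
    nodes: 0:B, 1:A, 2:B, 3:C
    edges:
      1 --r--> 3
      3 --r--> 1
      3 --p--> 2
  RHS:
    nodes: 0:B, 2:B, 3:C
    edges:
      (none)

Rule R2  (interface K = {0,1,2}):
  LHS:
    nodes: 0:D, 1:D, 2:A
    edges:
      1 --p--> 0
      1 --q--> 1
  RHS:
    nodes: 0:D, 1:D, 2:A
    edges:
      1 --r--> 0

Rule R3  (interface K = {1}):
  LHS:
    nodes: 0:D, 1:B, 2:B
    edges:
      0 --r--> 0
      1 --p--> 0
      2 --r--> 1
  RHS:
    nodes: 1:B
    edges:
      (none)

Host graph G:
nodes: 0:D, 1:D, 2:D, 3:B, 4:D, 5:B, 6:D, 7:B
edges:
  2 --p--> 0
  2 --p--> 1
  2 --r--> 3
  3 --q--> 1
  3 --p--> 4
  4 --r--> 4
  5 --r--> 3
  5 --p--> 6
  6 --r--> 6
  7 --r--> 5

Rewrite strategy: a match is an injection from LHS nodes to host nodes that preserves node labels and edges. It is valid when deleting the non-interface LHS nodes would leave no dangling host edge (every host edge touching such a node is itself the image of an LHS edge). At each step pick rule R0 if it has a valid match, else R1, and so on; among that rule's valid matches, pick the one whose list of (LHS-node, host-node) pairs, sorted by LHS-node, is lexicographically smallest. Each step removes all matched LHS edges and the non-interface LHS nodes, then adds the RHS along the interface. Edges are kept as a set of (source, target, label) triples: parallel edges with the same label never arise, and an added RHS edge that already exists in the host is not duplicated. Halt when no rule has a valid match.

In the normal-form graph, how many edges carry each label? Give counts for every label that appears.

Answer: p:2 q:1 r:1

Derivation:
initial: |V|=8 |E|=10  E = 2-p->0 2-p->1 2-r->3 3-q->1 3-p->4 4-r->4 5-r->3 5-p->6 6-r->6 7-r->5
step 1: apply R3 at {0↦6, 1↦5, 2↦7}  → |V|=6 |E|=7  E = 2-p->0 2-p->1 2-r->3 3-q->1 3-p->4 4-r->4 5-r->3
step 2: apply R3 at {0↦4, 1↦3, 2↦5}  → |V|=4 |E|=4  E = 2-p->0 2-p->1 2-r->3 3-q->1
halt: no rule applies after step 2
NF edges: [(2, 0, 'p'), (2, 1, 'p'), (2, 3, 'r'), (3, 1, 'q')]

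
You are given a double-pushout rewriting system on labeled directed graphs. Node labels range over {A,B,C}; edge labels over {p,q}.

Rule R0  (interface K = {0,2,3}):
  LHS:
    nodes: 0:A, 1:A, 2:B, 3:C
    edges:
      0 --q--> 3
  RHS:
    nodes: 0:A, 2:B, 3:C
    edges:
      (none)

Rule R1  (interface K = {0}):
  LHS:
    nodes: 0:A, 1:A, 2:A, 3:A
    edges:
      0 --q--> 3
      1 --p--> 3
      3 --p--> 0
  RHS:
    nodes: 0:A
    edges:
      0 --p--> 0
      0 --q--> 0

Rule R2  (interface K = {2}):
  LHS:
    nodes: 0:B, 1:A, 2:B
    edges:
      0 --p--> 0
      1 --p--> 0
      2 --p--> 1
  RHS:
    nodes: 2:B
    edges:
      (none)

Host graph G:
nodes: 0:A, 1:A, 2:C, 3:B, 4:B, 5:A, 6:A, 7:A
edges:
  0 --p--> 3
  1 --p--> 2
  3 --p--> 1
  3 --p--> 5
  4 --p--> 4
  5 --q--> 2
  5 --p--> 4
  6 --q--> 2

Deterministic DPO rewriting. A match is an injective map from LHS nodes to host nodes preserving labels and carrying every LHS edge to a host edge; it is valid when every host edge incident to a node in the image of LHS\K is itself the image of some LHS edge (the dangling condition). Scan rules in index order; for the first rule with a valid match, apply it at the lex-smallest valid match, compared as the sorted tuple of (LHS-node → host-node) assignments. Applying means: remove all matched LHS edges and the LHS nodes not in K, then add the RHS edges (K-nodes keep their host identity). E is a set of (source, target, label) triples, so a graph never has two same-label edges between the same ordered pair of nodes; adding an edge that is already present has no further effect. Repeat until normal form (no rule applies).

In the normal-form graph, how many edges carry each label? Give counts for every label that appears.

Answer: p:3 q:1

Derivation:
[0] host  ⇒  8 nodes, 8 edges  {0-p->3 1-p->2 3-p->1 3-p->5 4-p->4 5-q->2 5-p->4 6-q->2}
[1] R0 @ {0↦5, 1↦7, 2↦3, 3↦2}  ⇒  7 nodes, 7 edges  {0-p->3 1-p->2 3-p->1 3-p->5 4-p->4 5-p->4 6-q->2}
[2] R2 @ {0↦4, 1↦5, 2↦3}  ⇒  5 nodes, 4 edges  {0-p->3 1-p->2 3-p->1 6-q->2}
normal form: no rule applies after step 2
NF edges: [(0, 3, 'p'), (1, 2, 'p'), (3, 1, 'p'), (6, 2, 'q')]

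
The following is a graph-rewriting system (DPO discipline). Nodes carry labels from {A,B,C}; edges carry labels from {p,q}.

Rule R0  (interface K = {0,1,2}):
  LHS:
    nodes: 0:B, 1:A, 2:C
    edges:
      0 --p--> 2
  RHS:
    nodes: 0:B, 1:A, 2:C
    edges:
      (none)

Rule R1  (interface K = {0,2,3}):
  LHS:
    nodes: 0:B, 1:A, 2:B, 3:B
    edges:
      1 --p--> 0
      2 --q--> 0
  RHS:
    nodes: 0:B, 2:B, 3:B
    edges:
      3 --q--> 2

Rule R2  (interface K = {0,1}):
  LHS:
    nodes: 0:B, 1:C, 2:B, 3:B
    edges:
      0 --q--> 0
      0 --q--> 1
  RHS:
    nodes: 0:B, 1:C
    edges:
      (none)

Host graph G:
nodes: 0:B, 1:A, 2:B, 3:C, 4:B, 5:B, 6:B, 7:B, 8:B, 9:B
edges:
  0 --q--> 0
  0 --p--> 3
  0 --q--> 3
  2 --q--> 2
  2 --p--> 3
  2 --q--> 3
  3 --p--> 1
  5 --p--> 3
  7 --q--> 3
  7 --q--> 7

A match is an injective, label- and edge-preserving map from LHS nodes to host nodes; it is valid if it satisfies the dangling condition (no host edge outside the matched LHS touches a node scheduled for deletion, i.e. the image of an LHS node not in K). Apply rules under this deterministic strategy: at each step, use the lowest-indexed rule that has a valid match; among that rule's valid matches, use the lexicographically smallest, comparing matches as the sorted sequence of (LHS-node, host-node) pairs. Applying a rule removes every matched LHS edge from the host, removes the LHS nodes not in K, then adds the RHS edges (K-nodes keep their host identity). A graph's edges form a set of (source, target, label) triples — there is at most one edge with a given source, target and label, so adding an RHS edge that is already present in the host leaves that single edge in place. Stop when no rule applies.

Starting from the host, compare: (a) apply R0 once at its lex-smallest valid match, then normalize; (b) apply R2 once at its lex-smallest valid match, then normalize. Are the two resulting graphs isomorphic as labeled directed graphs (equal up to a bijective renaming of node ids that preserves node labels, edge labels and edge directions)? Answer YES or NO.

Answer: YES

Steps:
branch R0-first: apply at {0↦0, 1↦1, 2↦3} → |E|=9, then 5 more step(s) → NF |V|=4 |E|=1 V={1:A, 3:C, 7:B, 9:B} E=3-p->1
branch R2-first: apply at {0↦0, 1↦3, 2↦4, 3↦6} → |E|=8, then 5 more step(s) → NF |V|=4 |E|=1 V={1:A, 3:C, 7:B, 9:B} E=3-p->1
graphs isomorphic (equal up to label-preserving node renaming)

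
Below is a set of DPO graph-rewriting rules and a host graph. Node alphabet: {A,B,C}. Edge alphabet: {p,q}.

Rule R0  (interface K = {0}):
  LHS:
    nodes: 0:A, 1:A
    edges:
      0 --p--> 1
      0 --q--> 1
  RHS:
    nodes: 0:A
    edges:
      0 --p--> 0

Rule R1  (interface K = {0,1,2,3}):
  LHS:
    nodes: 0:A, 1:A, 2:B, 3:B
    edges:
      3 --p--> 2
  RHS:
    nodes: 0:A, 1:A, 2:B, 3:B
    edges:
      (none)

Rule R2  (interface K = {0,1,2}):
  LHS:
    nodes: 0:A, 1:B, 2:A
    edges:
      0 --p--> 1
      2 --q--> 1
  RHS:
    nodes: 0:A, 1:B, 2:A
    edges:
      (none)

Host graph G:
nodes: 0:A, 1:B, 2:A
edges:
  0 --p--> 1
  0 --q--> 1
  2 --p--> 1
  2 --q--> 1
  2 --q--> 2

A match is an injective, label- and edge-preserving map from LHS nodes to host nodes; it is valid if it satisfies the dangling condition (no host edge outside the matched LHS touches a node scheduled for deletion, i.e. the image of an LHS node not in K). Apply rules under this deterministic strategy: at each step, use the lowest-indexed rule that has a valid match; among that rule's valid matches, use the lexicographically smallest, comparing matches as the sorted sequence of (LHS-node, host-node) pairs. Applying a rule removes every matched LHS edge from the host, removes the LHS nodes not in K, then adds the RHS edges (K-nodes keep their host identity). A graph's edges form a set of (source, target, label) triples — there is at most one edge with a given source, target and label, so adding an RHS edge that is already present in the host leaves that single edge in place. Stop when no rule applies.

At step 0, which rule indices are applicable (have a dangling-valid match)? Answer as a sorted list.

Answer: [R2]

Steps:
R0: no valid match — LHS pattern not found
R1: no valid match — LHS pattern not found
R2: 2 valid matches — {0↦0, 1↦1, 2↦2}, {0↦2, 1↦1, 2↦0}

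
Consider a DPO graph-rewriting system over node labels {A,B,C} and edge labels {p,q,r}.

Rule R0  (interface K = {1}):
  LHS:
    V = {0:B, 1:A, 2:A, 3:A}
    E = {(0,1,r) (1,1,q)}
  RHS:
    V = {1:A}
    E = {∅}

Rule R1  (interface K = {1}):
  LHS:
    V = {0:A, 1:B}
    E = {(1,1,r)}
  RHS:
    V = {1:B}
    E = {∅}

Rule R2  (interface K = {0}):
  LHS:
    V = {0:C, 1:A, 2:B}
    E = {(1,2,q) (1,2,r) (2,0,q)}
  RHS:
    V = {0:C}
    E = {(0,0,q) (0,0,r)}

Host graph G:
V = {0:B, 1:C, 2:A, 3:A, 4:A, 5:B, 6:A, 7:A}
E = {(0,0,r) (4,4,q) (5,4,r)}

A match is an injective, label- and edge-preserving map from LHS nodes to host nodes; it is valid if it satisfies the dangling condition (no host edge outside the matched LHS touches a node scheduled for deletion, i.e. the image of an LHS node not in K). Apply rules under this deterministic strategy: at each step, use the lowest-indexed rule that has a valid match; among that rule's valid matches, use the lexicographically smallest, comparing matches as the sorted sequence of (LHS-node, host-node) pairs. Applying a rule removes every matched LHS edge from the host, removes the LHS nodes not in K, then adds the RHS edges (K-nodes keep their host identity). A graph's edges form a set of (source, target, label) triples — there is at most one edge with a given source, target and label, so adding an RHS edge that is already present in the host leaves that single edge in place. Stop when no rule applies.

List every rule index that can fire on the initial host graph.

R0: 12 valid matches — {0↦5, 1↦4, 2↦2, 3↦3}, {0↦5, 1↦4, 2↦2, 3↦6}, {0↦5, 1↦4, 2↦2, 3↦7} (+9 more)
R1: 4 valid matches — {0↦2, 1↦0}, {0↦3, 1↦0}, {0↦6, 1↦0} (+1 more)
R2: no valid match — LHS pattern not found

Answer: [R0,R1]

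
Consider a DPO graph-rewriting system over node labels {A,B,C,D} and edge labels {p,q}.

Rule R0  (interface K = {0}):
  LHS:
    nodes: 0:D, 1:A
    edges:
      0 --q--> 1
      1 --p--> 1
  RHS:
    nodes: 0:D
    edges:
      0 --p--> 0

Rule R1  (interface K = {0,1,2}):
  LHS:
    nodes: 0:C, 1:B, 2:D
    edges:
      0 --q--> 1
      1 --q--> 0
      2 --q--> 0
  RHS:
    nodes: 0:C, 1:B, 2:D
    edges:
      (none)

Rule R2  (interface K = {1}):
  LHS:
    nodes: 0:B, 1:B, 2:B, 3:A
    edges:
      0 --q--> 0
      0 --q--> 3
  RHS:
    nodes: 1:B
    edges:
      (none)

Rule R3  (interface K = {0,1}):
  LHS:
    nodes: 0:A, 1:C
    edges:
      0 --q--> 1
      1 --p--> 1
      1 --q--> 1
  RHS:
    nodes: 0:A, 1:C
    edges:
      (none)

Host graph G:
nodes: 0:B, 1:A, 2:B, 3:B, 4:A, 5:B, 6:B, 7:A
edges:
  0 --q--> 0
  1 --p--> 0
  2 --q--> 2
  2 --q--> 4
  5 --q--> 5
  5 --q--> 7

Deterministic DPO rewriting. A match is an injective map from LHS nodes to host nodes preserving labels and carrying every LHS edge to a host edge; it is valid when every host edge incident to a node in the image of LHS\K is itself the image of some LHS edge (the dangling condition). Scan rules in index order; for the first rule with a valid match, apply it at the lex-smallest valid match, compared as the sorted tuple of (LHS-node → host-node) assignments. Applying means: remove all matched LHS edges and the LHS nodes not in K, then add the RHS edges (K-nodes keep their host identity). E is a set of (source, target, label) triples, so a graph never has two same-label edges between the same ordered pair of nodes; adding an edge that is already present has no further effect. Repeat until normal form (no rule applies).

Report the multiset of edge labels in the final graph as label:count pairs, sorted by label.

Answer: p:1 q:1

Rewrite trace:
initial: |V|=8 |E|=6  E = 0-q->0 1-p->0 2-q->2 2-q->4 5-q->5 5-q->7
step 1: apply R2 at {0↦2, 1↦0, 2↦3, 3↦4}  → |V|=5 |E|=4  E = 0-q->0 1-p->0 5-q->5 5-q->7
step 2: apply R2 at {0↦5, 1↦0, 2↦6, 3↦7}  → |V|=2 |E|=2  E = 0-q->0 1-p->0
normal form: no rule applies after step 2
NF edges: [(0, 0, 'q'), (1, 0, 'p')]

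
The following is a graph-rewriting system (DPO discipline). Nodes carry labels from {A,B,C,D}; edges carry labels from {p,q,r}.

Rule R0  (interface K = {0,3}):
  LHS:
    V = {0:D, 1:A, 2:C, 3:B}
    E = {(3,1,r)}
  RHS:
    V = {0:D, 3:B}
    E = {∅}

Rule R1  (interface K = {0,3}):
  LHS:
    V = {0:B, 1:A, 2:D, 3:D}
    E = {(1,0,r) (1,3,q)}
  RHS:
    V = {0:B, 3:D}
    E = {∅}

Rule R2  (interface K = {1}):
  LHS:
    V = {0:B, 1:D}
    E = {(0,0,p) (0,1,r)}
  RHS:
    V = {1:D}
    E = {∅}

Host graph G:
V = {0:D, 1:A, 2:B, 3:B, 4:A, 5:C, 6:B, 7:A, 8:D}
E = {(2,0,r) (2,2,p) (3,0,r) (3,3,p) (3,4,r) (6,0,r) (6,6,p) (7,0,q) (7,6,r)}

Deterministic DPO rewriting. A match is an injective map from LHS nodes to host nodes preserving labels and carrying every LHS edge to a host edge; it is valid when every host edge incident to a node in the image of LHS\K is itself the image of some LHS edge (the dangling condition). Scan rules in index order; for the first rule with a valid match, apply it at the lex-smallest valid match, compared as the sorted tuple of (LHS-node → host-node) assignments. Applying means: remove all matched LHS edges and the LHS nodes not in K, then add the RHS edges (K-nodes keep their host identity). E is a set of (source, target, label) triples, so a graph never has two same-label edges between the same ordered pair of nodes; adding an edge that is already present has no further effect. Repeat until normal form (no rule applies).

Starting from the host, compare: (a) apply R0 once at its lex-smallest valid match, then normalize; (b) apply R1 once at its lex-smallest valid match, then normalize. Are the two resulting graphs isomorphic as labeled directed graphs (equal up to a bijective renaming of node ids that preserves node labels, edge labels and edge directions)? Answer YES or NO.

branch R0-first: apply at {0↦0, 1↦4, 2↦5, 3↦3} → |E|=8, then 4 more step(s) → NF |V|=2 |E|=0 V={0:D, 1:A} E=∅
branch R1-first: apply at {0↦6, 1↦7, 2↦8, 3↦0} → |E|=7, then 4 more step(s) → NF |V|=2 |E|=0 V={0:D, 1:A} E=∅
graphs isomorphic (equal up to label-preserving node renaming)

Answer: YES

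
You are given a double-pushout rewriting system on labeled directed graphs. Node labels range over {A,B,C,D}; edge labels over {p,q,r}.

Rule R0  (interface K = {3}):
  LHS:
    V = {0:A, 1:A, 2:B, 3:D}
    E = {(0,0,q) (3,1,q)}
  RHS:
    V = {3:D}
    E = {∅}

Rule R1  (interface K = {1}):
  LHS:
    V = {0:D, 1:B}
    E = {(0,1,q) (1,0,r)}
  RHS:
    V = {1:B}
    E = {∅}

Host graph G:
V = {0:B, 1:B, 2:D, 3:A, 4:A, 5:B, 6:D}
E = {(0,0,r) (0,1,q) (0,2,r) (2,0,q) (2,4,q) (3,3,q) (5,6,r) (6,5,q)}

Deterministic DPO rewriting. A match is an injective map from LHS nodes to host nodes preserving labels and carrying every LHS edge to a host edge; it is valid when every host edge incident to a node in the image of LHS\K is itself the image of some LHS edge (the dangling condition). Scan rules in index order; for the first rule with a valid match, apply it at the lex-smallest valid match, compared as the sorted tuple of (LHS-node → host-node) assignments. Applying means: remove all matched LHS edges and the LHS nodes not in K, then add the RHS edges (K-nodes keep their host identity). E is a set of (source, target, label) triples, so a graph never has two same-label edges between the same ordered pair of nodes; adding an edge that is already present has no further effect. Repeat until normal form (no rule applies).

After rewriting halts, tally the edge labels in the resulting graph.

initial: |V|=7 |E|=8  E = 0-r->0 0-q->1 0-r->2 2-q->0 2-q->4 3-q->3 5-r->6 6-q->5
step 1: apply R1 at {0↦6, 1↦5}  → |V|=6 |E|=6  E = 0-r->0 0-q->1 0-r->2 2-q->0 2-q->4 3-q->3
step 2: apply R0 at {0↦3, 1↦4, 2↦5, 3↦2}  → |V|=3 |E|=4  E = 0-r->0 0-q->1 0-r->2 2-q->0
step 3: apply R1 at {0↦2, 1↦0}  → |V|=2 |E|=2  E = 0-r->0 0-q->1
halt: no rule applies after step 3
NF edges: [(0, 0, 'r'), (0, 1, 'q')]

Answer: q:1 r:1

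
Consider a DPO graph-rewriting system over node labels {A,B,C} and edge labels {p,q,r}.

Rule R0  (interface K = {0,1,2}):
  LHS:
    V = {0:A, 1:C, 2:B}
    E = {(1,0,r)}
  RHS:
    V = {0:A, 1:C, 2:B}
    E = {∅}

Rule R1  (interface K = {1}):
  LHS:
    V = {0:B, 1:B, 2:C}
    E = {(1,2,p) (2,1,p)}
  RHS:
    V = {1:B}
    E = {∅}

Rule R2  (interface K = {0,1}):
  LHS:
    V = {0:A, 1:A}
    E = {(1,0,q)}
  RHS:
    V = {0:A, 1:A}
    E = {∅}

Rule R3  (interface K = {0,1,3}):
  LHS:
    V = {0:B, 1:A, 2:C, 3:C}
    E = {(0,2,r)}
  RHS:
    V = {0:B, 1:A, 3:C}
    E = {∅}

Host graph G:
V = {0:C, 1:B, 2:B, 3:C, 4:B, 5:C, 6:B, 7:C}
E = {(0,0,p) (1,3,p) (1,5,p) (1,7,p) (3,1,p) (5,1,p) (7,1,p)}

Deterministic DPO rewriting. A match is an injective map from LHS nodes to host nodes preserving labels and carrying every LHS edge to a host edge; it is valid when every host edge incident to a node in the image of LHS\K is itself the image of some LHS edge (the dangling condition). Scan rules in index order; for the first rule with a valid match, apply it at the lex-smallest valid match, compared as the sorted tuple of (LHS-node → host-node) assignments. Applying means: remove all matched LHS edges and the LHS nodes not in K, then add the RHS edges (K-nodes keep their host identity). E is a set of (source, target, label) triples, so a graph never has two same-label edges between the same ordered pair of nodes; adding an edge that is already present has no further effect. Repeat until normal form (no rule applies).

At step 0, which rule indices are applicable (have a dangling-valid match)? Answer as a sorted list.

R0: no valid match — LHS pattern not found
R1: 9 valid matches — {0↦2, 1↦1, 2↦3}, {0↦2, 1↦1, 2↦5}, {0↦2, 1↦1, 2↦7} (+6 more)
R2: no valid match — LHS pattern not found
R3: no valid match — LHS pattern not found

Answer: [R1]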